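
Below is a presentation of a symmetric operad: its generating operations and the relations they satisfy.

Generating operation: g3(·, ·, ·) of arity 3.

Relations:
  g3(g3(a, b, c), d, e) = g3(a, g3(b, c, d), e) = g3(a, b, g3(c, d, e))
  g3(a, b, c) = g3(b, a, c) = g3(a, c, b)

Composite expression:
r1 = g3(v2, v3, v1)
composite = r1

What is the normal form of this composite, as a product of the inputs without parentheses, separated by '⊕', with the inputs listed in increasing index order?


v1 ⊕ v2 ⊕ v3

Any arrangement under g3 is one operation, so sort the v-inputs.
g3(v2, v3, v1) linearizes to v2 ⊕ v3 ⊕ v1
commutativity sorts the factors: v1 ⊕ v2 ⊕ v3


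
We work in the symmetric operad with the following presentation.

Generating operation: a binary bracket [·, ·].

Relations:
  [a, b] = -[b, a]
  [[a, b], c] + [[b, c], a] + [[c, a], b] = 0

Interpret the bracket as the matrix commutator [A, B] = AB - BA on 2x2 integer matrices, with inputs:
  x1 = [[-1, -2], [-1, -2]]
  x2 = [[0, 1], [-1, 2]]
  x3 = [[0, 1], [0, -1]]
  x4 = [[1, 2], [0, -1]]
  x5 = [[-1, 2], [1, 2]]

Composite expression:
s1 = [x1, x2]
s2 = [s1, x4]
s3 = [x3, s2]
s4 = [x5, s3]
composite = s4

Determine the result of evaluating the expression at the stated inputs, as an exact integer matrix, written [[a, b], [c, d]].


[x1, x2] = [[3, -3], [3, -3]]
[[x1, x2], x4] = [[-6, 18], [6, 6]]
[x3, [[x1, x2], x4]] = [[6, 30], [-6, -6]]
[x5, [x3, [[x1, x2], x4]]] = [[-42, -114], [-6, 42]]

[[-42, -114], [-6, 42]]


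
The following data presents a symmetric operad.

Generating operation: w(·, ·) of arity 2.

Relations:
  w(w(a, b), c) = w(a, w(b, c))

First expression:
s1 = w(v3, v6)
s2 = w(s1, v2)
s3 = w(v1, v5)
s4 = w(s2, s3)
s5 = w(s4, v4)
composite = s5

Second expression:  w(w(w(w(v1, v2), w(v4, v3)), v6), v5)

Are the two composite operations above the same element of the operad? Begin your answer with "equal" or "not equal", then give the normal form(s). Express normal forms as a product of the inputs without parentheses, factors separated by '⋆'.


not equal; first: v3 ⋆ v6 ⋆ v2 ⋆ v1 ⋆ v5 ⋆ v4; second: v1 ⋆ v2 ⋆ v4 ⋆ v3 ⋆ v6 ⋆ v5

Normal form of the first expression: v3 ⋆ v6 ⋆ v2 ⋆ v1 ⋆ v5 ⋆ v4
Normal form of the second expression: v1 ⋆ v2 ⋆ v4 ⋆ v3 ⋆ v6 ⋆ v5
Distinct normal forms: not equal.


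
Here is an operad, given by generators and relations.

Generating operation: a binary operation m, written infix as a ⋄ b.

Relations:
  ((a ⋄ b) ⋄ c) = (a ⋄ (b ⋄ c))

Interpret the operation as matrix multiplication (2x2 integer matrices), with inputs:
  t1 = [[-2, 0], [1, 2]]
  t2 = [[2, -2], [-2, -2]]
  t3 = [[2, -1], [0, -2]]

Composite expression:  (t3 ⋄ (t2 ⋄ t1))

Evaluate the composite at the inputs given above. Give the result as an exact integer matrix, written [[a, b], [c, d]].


(t2 ⋄ t1) = [[-6, -4], [2, -4]]
(t3 ⋄ (t2 ⋄ t1)) = [[-14, -4], [-4, 8]]

[[-14, -4], [-4, 8]]


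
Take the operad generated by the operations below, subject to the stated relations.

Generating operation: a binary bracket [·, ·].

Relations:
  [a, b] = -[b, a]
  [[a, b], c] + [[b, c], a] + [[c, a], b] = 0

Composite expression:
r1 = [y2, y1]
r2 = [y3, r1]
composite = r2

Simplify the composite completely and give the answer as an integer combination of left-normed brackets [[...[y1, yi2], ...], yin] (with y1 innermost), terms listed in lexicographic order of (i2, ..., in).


[[y1, y2], y3]

Antisymmetry and Jacobi reduce to y1-anchored left-normed brackets.
Composite bracket: [y3, [y2, y1]]
Under [a, b] = ab - ba we get 4 signed associative words (2^2 = 4).
Words beginning with y1 determine it all:
  y1y2y3 (sign +1) contributes +[[y1, y2], y3]


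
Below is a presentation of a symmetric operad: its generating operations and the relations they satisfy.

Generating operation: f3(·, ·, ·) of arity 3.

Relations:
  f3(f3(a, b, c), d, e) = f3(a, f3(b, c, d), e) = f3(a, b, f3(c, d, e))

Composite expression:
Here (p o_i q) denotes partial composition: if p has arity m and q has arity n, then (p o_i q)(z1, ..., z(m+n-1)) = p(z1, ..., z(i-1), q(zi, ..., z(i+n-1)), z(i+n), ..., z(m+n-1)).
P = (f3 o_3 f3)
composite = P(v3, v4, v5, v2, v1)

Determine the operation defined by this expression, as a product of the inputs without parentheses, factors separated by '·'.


The f3-tree's shape is irrelevant; the v-reading-order decides.
f3(v5, v2, v1) spells out as v5 · v2 · v1
f3(v3, v4, f3(v5, v2, v1)) spells out as v3 · v4 · v5 · v2 · v1

v3 · v4 · v5 · v2 · v1


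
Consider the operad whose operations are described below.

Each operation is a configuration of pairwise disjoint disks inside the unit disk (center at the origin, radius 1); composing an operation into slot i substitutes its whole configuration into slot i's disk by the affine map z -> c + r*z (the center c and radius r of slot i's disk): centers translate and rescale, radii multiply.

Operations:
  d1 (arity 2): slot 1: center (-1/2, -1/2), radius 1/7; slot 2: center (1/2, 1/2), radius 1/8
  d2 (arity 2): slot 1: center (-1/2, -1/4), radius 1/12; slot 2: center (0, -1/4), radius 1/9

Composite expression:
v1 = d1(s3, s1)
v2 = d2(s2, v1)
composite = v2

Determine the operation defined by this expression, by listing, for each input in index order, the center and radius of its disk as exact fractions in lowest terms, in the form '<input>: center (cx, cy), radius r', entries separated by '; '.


s1: center (1/18, -7/36), radius 1/72; s2: center (-1/2, -1/4), radius 1/12; s3: center (-1/18, -11/36), radius 1/63

Below d2, radii multiply path by path; the s-disk centers shift.
for s2, the 1-step affine chain lands on center (-1/2, -1/4), radius 1/12
for s3, the 2-step affine chain lands on center (-1/18, -11/36), radius 1/63
for s1, the 2-step affine chain lands on center (1/18, -7/36), radius 1/72


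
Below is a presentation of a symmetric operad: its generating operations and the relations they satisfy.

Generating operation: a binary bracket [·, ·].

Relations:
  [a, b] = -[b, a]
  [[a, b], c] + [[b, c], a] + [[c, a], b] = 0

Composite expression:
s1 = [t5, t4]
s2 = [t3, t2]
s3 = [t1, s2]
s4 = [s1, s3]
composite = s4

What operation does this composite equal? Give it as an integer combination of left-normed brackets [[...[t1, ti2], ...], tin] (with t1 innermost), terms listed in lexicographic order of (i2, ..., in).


-[[[[t1, t2], t3], t4], t5] + [[[[t1, t2], t3], t5], t4] + [[[[t1, t3], t2], t4], t5] - [[[[t1, t3], t2], t5], t4]

In the tensor algebra, words opening t1 carry the t1-anchored form.
Composite bracket: [[t5, t4], [t1, [t3, t2]]]
Under [a, b] = ab - ba we get 16 signed associative words (2^4 = 16).
Collect the words opening with t1:
  from t1t2t3t4t5, sign -1: term -[[[[t1, t2], t3], t4], t5]
  from t1t2t3t5t4, sign +1: term +[[[[t1, t2], t3], t5], t4]
  from t1t3t2t4t5, sign +1: term +[[[[t1, t3], t2], t4], t5]
  from t1t3t2t5t4, sign -1: term -[[[[t1, t3], t2], t5], t4]


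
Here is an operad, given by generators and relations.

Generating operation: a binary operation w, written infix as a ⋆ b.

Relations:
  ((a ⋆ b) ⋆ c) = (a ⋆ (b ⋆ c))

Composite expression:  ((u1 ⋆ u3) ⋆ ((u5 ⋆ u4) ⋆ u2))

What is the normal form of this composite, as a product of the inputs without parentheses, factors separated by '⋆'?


Under associativity of w, the answer is the u's in reading order.
(u1 ⋆ u3) flattens to u1 ⋆ u3
(u5 ⋆ u4) flattens to u5 ⋆ u4
((u5 ⋆ u4) ⋆ u2) flattens to u5 ⋆ u4 ⋆ u2
((u1 ⋆ u3) ⋆ ((u5 ⋆ u4) ⋆ u2)) flattens to u1 ⋆ u3 ⋆ u5 ⋆ u4 ⋆ u2

u1 ⋆ u3 ⋆ u5 ⋆ u4 ⋆ u2


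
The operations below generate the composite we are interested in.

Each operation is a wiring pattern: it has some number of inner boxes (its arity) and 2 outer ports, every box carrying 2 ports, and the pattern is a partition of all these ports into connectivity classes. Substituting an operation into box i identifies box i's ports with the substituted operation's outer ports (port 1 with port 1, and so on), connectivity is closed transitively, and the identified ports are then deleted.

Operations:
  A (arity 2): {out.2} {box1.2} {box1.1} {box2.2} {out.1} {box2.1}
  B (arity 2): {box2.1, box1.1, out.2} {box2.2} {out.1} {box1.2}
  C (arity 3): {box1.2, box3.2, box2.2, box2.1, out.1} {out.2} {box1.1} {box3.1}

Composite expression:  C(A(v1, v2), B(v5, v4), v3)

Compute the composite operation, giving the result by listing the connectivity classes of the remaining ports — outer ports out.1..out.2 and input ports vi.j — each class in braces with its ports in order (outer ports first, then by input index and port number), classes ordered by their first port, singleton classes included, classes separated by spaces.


Connectivity passes through glued C-boundaries; trace each wire chain.
A over (v1, v2) gives {out.1} {out.2} {v1.1} {v1.2} {v2.1} {v2.2}, out.j being that stage's outer ports
B over (v5, v4) gives {out.1} {out.2, v4.1, v5.1} {v4.2} {v5.2}, out.j being that stage's outer ports
C over (v1, v2, v5, v4, v3) gives {out.1, v3.2, v4.1, v5.1} {out.2} {v1.1} {v1.2} {v2.1} {v2.2} {v3.1} {v4.2} {v5.2}, out.j being that stage's outer ports

{out.1, v3.2, v4.1, v5.1} {out.2} {v1.1} {v1.2} {v2.1} {v2.2} {v3.1} {v4.2} {v5.2}


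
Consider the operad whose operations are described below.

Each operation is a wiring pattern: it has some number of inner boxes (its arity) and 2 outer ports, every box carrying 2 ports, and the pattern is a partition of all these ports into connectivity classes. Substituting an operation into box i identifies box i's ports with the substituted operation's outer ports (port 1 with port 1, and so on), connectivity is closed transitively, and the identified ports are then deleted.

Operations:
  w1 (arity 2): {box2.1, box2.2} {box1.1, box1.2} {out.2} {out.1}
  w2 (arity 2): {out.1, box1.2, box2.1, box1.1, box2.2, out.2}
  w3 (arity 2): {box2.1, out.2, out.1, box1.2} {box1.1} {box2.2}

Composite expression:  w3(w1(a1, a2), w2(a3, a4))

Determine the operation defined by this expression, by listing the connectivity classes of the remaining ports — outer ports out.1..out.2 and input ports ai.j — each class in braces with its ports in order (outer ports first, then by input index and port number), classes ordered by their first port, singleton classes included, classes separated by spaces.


{out.1, out.2, a3.1, a3.2, a4.1, a4.2} {a1.1, a1.2} {a2.1, a2.2}

Two ports join when wires chain via w3-identified ports.
the subtree at w1 composes to {out.1} {out.2} {a1.1, a1.2} {a2.1, a2.2} on (a1, a2); out.j = own outer ports
the subtree at w2 composes to {out.1, out.2, a3.1, a3.2, a4.1, a4.2} on (a3, a4); out.j = own outer ports
the subtree at w3 composes to {out.1, out.2, a3.1, a3.2, a4.1, a4.2} {a1.1, a1.2} {a2.1, a2.2} on (a1, a2, a3, a4); out.j = own outer ports


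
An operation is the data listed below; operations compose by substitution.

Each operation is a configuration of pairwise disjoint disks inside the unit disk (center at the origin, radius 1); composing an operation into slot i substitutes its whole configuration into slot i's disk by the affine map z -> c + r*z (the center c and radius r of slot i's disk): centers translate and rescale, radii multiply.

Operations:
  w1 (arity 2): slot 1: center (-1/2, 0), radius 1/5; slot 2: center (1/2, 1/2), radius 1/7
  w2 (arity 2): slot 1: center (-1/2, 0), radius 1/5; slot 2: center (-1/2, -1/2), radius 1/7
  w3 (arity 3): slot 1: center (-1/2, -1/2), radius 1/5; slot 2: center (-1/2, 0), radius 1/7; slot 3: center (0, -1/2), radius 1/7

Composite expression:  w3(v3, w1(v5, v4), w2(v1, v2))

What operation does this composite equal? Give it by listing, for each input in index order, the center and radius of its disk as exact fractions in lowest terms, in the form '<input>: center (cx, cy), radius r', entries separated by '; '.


v1: center (-1/14, -1/2), radius 1/35; v2: center (-1/14, -4/7), radius 1/49; v3: center (-1/2, -1/2), radius 1/5; v4: center (-3/7, 1/14), radius 1/49; v5: center (-4/7, 0), radius 1/35

Nesting under w3 composes maps z -> c + r*z down each v-path.
tracing v3 down its 1-map path: center (-1/2, -1/2), radius 1/5
tracing v5 down its 2-map path: center (-4/7, 0), radius 1/35
tracing v4 down its 2-map path: center (-3/7, 1/14), radius 1/49
tracing v1 down its 2-map path: center (-1/14, -1/2), radius 1/35
tracing v2 down its 2-map path: center (-1/14, -4/7), radius 1/49


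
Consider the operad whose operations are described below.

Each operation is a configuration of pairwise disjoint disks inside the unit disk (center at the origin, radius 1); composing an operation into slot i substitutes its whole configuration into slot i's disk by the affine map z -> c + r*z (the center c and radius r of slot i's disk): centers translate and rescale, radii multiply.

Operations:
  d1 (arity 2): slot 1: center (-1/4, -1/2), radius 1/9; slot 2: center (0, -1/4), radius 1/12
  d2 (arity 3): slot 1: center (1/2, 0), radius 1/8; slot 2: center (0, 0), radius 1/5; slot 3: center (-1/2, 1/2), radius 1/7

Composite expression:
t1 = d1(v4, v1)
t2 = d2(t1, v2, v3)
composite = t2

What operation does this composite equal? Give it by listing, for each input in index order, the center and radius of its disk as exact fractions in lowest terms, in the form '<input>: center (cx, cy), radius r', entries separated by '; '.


v1: center (1/2, -1/32), radius 1/96; v2: center (0, 0), radius 1/5; v3: center (-1/2, 1/2), radius 1/7; v4: center (15/32, -1/16), radius 1/72

Only the slot chain above each v matters under d2; compose those maps.
input v4: applying the 2 nested substitutions gives center (15/32, -1/16), radius 1/72
input v1: applying the 2 nested substitutions gives center (1/2, -1/32), radius 1/96
input v2: applying the 1 nested substitution gives center (0, 0), radius 1/5
input v3: applying the 1 nested substitution gives center (-1/2, 1/2), radius 1/7


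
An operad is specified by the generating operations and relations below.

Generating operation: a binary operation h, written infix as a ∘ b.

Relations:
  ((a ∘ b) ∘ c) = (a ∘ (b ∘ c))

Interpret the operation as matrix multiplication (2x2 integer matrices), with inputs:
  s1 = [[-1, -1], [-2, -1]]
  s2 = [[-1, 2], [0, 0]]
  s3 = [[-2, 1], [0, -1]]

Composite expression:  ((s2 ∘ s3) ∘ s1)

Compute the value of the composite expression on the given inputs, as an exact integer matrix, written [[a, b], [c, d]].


[[4, 1], [0, 0]]

(s2 ∘ s3) = [[2, -3], [0, 0]]
((s2 ∘ s3) ∘ s1) = [[4, 1], [0, 0]]


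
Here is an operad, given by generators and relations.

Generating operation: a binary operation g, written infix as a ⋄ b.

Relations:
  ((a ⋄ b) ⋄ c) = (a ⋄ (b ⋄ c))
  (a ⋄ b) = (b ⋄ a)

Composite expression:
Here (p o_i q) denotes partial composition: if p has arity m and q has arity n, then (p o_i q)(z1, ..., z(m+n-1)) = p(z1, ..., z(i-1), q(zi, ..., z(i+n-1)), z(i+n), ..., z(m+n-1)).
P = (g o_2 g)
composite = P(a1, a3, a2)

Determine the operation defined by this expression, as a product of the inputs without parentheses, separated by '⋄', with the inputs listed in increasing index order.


a1 ⋄ a2 ⋄ a3

With g associative and commutative, the a-input set is all that matters.
(a3 ⋄ a2) reduces to a3 ⋄ a2
(a1 ⋄ (a3 ⋄ a2)) reduces to a1 ⋄ a3 ⋄ a2
commutativity sorts the factors: a1 ⋄ a2 ⋄ a3


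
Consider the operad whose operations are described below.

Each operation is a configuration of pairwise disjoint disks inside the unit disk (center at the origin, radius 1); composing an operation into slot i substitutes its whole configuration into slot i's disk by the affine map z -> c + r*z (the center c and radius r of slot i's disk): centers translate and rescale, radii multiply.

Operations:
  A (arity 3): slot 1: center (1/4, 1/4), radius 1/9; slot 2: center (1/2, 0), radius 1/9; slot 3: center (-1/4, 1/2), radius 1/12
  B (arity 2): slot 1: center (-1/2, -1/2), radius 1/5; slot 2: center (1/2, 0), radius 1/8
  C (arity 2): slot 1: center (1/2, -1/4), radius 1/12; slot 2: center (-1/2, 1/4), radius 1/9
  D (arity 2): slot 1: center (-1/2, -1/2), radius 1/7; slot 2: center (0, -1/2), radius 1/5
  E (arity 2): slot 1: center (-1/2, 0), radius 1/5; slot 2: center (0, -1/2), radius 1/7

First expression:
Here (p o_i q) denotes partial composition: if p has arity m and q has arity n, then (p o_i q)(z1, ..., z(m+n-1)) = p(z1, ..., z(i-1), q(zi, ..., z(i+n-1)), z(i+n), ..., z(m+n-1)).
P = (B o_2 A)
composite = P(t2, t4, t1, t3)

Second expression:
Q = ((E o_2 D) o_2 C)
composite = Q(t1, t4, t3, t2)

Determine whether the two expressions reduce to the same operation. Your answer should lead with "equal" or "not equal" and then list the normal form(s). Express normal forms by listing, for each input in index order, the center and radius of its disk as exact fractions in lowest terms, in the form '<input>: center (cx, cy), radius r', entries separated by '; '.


The first composite normalizes to t1: center (9/16, 0), radius 1/72; t2: center (-1/2, -1/2), radius 1/5; t3: center (15/32, 1/16), radius 1/96; t4: center (17/32, 1/32), radius 1/72
The second composite normalizes to t1: center (-1/2, 0), radius 1/5; t2: center (0, -4/7), radius 1/35; t3: center (-4/49, -111/196), radius 1/441; t4: center (-3/49, -113/196), radius 1/588
The forms do not match — not equal.

not equal: they reduce to t1: center (9/16, 0), radius 1/72; t2: center (-1/2, -1/2), radius 1/5; t3: center (15/32, 1/16), radius 1/96; t4: center (17/32, 1/32), radius 1/72 and t1: center (-1/2, 0), radius 1/5; t2: center (0, -4/7), radius 1/35; t3: center (-4/49, -111/196), radius 1/441; t4: center (-3/49, -113/196), radius 1/588


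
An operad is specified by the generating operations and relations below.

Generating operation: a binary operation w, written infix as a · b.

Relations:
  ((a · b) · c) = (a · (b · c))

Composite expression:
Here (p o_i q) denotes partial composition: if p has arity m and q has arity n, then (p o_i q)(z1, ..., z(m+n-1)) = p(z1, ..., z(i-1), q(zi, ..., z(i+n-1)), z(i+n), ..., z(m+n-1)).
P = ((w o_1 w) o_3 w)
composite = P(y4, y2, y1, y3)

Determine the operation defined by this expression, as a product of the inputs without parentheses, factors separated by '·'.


y4 · y2 · y1 · y3


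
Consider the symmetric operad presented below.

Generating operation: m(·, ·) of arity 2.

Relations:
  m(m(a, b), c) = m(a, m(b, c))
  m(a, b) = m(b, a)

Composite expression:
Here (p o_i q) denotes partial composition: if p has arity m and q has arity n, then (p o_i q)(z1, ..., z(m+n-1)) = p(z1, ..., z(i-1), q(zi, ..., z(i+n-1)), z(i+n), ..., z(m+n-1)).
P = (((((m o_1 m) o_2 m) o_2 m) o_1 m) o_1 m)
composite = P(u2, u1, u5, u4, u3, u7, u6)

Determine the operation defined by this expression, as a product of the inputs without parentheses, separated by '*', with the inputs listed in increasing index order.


u1 * u2 * u3 * u4 * u5 * u6 * u7

Shape and order are irrelevant to m; the u-input set decides.
m(u2, u1) collapses to u2 * u1
m(m(u2, u1), u5) collapses to u2 * u1 * u5
m(u4, u3) collapses to u4 * u3
m(m(u4, u3), u7) collapses to u4 * u3 * u7
m(m(m(u2, u1), u5), m(m(u4, u3), u7)) collapses to u2 * u1 * u5 * u4 * u3 * u7
m(m(m(m(u2, u1), u5), m(m(u4, u3), u7)), u6) collapses to u2 * u1 * u5 * u4 * u3 * u7 * u6
reordering the factors by index: u1 * u2 * u3 * u4 * u5 * u6 * u7


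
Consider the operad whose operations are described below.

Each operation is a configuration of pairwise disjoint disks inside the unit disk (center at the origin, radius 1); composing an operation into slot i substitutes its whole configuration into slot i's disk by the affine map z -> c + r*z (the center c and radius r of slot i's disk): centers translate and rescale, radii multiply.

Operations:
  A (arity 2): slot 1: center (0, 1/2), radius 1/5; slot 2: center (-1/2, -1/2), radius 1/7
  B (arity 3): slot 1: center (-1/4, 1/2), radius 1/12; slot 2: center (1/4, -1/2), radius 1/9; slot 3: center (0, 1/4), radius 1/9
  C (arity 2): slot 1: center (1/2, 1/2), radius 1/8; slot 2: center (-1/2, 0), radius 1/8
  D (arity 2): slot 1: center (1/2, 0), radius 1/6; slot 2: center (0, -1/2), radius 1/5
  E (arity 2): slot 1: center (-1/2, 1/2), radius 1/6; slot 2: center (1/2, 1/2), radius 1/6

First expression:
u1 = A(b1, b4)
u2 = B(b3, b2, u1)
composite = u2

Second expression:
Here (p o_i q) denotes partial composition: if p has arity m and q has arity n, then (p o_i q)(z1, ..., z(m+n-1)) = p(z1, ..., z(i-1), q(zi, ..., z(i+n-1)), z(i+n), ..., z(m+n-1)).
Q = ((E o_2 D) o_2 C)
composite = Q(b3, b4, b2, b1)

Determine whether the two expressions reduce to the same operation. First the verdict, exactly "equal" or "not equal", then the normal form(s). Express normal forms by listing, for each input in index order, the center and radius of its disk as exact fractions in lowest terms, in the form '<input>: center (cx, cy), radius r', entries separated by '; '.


not equal — first b1: center (0, 11/36), radius 1/45; b2: center (1/4, -1/2), radius 1/9; b3: center (-1/4, 1/2), radius 1/12; b4: center (-1/18, 7/36), radius 1/63, second b1: center (1/2, 5/12), radius 1/30; b2: center (41/72, 1/2), radius 1/288; b3: center (-1/2, 1/2), radius 1/6; b4: center (43/72, 37/72), radius 1/288

The first expression, normalized: b1: center (0, 11/36), radius 1/45; b2: center (1/4, -1/2), radius 1/9; b3: center (-1/4, 1/2), radius 1/12; b4: center (-1/18, 7/36), radius 1/63
The second expression, normalized: b1: center (1/2, 5/12), radius 1/30; b2: center (41/72, 1/2), radius 1/288; b3: center (-1/2, 1/2), radius 1/6; b4: center (43/72, 37/72), radius 1/288
Distinct normal forms: not equal.


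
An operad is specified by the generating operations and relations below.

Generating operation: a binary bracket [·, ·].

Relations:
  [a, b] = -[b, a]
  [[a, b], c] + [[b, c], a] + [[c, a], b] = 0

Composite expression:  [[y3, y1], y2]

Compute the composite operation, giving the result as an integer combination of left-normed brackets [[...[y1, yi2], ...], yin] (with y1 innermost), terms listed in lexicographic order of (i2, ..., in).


-[[y1, y3], y2]

A multilinear Lie element is pinned by y1-initial words (y1 innermost).
Composite bracket: [[y3, y1], y2]
Full expansion: 4 signed words from ab - ba (2^2 = 4).
Keep just the words that open with y1:
  from y1y3y2, sign -1: term -[[y1, y3], y2]


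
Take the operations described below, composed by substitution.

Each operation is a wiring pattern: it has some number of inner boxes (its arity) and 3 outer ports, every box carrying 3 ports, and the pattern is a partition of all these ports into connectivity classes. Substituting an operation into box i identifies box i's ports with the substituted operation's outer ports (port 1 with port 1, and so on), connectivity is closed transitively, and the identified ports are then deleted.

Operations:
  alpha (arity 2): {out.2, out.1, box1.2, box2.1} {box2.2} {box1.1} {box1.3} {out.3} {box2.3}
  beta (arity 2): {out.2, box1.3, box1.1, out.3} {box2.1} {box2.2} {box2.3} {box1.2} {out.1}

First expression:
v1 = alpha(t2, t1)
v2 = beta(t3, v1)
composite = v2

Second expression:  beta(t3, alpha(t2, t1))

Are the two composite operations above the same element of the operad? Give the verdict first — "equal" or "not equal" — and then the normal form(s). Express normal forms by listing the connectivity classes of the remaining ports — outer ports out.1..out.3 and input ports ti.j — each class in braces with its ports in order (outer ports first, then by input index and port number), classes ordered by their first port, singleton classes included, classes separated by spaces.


equal; the common form is {out.1} {out.2, out.3, t3.1, t3.3} {t1.1, t2.2} {t1.2} {t1.3} {t2.1} {t2.3} {t3.2}


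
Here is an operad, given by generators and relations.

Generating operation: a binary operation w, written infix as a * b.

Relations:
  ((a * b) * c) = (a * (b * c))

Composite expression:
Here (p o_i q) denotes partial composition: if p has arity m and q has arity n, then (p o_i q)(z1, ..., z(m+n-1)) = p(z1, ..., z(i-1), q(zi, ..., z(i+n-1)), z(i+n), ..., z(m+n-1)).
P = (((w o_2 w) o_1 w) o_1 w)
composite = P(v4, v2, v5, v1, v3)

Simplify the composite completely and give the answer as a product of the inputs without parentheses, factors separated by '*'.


v4 * v2 * v5 * v1 * v3


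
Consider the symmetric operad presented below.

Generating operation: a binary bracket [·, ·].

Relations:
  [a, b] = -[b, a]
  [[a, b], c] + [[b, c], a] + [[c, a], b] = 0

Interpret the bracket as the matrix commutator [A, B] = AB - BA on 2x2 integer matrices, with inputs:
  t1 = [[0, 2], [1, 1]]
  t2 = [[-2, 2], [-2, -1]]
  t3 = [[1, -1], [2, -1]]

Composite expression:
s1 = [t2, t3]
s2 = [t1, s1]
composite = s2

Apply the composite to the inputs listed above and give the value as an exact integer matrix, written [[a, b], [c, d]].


[[-1, -5], [2, 1]]

[t2, t3] = [[2, -3], [-2, -2]]
[t1, [t2, t3]] = [[-1, -5], [2, 1]]


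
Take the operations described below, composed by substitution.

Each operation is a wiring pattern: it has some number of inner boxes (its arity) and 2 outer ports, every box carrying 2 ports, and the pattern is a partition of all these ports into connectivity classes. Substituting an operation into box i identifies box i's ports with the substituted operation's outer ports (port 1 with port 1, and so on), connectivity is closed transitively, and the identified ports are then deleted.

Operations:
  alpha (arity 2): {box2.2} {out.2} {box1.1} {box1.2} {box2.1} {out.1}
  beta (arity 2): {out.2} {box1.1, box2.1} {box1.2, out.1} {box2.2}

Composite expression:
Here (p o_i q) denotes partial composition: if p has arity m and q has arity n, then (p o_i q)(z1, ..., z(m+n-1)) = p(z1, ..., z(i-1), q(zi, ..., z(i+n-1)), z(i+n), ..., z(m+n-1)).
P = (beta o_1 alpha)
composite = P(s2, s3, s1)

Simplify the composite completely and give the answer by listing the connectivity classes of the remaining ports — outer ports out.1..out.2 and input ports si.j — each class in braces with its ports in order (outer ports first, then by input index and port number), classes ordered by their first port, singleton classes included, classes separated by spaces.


Two ports join when wires chain via beta-identified ports.
stage alpha: inputs (s2, s3), connectivity {out.1} {out.2} {s2.1} {s2.2} {s3.1} {s3.2}, out.j its boundary
stage beta: inputs (s2, s3, s1), connectivity {out.1} {out.2} {s1.1} {s1.2} {s2.1} {s2.2} {s3.1} {s3.2}, out.j its boundary

{out.1} {out.2} {s1.1} {s1.2} {s2.1} {s2.2} {s3.1} {s3.2}


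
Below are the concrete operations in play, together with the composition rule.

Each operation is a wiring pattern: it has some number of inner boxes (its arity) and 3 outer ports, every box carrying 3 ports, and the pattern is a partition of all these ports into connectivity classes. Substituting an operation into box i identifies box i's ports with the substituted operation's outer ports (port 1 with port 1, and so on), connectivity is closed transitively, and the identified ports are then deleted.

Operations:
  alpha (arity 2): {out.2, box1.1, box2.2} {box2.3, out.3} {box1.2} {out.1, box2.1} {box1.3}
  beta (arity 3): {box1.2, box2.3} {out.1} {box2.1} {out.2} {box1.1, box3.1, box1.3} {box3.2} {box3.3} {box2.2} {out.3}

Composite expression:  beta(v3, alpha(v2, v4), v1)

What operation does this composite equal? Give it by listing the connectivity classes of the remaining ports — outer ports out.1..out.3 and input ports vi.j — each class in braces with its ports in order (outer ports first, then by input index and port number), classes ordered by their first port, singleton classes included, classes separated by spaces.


After gluing at beta, chains via deleted ports link the v-ports.
alpha over (v2, v4) gives {out.1, v4.1} {out.2, v2.1, v4.2} {out.3, v4.3} {v2.2} {v2.3}, out.j being that stage's outer ports
beta over (v3, v2, v4, v1) gives {out.1} {out.2} {out.3} {v1.1, v3.1, v3.3} {v1.2} {v1.3} {v2.1, v4.2} {v2.2} {v2.3} {v3.2, v4.3} {v4.1}, out.j being that stage's outer ports

{out.1} {out.2} {out.3} {v1.1, v3.1, v3.3} {v1.2} {v1.3} {v2.1, v4.2} {v2.2} {v2.3} {v3.2, v4.3} {v4.1}


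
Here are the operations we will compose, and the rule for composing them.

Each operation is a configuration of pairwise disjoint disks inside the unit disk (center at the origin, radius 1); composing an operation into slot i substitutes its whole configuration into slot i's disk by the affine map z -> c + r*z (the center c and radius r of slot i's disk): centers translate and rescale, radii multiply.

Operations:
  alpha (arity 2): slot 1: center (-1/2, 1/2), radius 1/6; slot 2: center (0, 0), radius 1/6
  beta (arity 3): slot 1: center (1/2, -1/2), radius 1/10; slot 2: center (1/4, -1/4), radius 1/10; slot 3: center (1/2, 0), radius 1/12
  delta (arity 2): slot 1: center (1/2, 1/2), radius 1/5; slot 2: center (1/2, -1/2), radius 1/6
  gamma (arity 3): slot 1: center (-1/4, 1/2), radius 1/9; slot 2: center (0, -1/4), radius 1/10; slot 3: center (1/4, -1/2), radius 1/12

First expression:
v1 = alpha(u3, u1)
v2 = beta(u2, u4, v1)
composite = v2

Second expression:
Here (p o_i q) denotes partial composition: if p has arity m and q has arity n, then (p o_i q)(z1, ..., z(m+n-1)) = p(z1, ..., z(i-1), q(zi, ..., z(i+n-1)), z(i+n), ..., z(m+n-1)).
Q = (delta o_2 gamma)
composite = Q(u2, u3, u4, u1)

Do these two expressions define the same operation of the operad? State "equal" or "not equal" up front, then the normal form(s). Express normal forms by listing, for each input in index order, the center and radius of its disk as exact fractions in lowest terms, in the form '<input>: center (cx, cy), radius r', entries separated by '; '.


The first expression reduces to u1: center (1/2, 0), radius 1/72; u2: center (1/2, -1/2), radius 1/10; u3: center (11/24, 1/24), radius 1/72; u4: center (1/4, -1/4), radius 1/10
The second expression reduces to u1: center (13/24, -7/12), radius 1/72; u2: center (1/2, 1/2), radius 1/5; u3: center (11/24, -5/12), radius 1/54; u4: center (1/2, -13/24), radius 1/60
Different reductions; not equal.

not equal; the first gives u1: center (1/2, 0), radius 1/72; u2: center (1/2, -1/2), radius 1/10; u3: center (11/24, 1/24), radius 1/72; u4: center (1/4, -1/4), radius 1/10 and the second u1: center (13/24, -7/12), radius 1/72; u2: center (1/2, 1/2), radius 1/5; u3: center (11/24, -5/12), radius 1/54; u4: center (1/2, -13/24), radius 1/60


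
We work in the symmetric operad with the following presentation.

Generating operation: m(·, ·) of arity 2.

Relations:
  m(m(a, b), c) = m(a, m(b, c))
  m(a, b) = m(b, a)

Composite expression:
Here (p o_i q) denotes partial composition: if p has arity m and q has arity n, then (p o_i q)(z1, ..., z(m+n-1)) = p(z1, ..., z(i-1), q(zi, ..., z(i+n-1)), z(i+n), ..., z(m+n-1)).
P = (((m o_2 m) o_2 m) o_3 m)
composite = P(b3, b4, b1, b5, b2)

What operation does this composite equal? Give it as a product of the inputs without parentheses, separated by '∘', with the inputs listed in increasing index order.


Shape and order are irrelevant to m; the b-input set decides.
m(b1, b5) spells out as b1 ∘ b5
m(b4, m(b1, b5)) spells out as b4 ∘ b1 ∘ b5
m(m(b4, m(b1, b5)), b2) spells out as b4 ∘ b1 ∘ b5 ∘ b2
m(b3, m(m(b4, m(b1, b5)), b2)) spells out as b3 ∘ b4 ∘ b1 ∘ b5 ∘ b2
reordering the factors by index: b1 ∘ b2 ∘ b3 ∘ b4 ∘ b5

b1 ∘ b2 ∘ b3 ∘ b4 ∘ b5


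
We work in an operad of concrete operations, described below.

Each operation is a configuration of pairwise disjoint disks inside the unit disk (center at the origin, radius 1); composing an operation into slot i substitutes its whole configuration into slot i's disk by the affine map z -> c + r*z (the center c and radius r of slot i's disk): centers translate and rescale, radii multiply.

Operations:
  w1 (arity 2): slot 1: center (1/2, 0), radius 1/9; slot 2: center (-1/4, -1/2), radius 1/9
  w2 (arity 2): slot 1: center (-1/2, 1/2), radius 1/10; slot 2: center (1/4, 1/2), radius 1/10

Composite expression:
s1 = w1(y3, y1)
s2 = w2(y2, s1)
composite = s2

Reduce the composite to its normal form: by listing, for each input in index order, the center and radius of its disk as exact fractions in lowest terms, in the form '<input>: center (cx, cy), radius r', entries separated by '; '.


Follow each y-input down from w2: c' goes to c + r*c', radius to r*r'.
input y2: composing its 1 substitution step yields center (-1/2, 1/2), radius 1/10
input y3: composing its 2 substitution steps yields center (3/10, 1/2), radius 1/90
input y1: composing its 2 substitution steps yields center (9/40, 9/20), radius 1/90

y1: center (9/40, 9/20), radius 1/90; y2: center (-1/2, 1/2), radius 1/10; y3: center (3/10, 1/2), radius 1/90


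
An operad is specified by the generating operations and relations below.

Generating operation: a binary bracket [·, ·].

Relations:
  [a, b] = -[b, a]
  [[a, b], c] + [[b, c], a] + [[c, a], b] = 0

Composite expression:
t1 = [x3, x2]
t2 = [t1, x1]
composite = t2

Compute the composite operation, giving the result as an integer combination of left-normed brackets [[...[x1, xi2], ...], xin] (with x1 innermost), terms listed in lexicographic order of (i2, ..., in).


[[x1, x2], x3] - [[x1, x3], x2]

In the tensor algebra, words opening x1 carry the x1-anchored form.
Composite bracket: [[x3, x2], x1]
Under [a, b] = ab - ba we get 4 signed associative words (2^2 = 4).
Words beginning with x1 determine it all:
  x1x2x3 (sign +1) contributes +[[x1, x2], x3]
  x1x3x2 (sign -1) contributes -[[x1, x3], x2]


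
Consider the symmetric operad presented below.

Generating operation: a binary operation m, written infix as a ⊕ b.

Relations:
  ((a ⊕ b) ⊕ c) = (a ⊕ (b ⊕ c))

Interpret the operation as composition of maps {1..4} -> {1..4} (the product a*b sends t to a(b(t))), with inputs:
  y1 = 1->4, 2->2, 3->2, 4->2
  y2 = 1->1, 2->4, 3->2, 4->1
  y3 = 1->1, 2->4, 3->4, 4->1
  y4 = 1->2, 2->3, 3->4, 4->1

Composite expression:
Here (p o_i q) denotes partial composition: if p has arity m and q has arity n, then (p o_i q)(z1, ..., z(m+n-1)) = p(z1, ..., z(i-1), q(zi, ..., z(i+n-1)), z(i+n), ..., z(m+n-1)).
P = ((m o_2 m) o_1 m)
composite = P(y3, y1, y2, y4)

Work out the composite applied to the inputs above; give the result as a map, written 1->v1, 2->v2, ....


1->4, 2->4, 3->1, 4->1

(y3 ⊕ y1) = 1->1, 2->4, 3->4, 4->4
(y2 ⊕ y4) = 1->4, 2->2, 3->1, 4->1
((y3 ⊕ y1) ⊕ (y2 ⊕ y4)) = 1->4, 2->4, 3->1, 4->1


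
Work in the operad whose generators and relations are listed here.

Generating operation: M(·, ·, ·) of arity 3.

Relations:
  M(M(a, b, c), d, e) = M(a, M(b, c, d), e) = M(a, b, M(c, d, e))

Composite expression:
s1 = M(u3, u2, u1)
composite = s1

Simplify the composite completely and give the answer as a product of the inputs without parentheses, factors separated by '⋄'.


u3 ⋄ u2 ⋄ u1

Key point: M is associative — brackets drop, the u-order remains.
M(u3, u2, u1) linearizes to u3 ⋄ u2 ⋄ u1


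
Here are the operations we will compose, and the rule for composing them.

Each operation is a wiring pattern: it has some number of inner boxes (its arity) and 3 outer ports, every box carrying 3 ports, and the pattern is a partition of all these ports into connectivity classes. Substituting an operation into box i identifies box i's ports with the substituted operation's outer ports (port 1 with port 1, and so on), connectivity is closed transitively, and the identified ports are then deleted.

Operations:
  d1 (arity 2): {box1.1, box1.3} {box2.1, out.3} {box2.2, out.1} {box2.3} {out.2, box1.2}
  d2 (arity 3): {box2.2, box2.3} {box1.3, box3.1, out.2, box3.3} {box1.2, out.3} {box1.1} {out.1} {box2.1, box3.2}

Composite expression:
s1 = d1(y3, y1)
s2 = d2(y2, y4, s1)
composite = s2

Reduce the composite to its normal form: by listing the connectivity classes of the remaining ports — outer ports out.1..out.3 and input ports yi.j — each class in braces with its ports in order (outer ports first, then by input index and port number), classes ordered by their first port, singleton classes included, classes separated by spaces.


{out.1} {out.2, y1.1, y1.2, y2.3} {out.3, y2.2} {y1.3} {y2.1} {y3.1, y3.3} {y3.2, y4.1} {y4.2, y4.3}

Substituting into d2 glues patterns; closure does the rest.
after d1, the pattern on (y3, y1) reads {out.1, y1.2} {out.2, y3.2} {out.3, y1.1} {y1.3} {y3.1, y3.3} (out.j = its outer ports)
after d2, the pattern on (y2, y4, y3, y1) reads {out.1} {out.2, y1.1, y1.2, y2.3} {out.3, y2.2} {y1.3} {y2.1} {y3.1, y3.3} {y3.2, y4.1} {y4.2, y4.3} (out.j = its outer ports)


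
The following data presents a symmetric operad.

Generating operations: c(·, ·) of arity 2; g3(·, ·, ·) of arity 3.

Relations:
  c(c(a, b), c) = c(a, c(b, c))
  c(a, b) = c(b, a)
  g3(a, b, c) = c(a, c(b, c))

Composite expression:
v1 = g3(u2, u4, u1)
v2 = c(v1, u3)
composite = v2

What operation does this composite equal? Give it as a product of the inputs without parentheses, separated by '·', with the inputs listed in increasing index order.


u1 · u2 · u3 · u4

Any arrangement under c is one operation, so sort the u-inputs.
g3(u2, u4, u1) linearizes to u2 · u4 · u1
c(g3(u2, u4, u1), u3) linearizes to u2 · u4 · u1 · u3
sorting the factors by input index: u1 · u2 · u3 · u4


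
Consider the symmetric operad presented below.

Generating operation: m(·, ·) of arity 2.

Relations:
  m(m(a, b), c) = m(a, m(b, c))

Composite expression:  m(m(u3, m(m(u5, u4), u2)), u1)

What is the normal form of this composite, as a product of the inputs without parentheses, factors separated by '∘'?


u3 ∘ u5 ∘ u4 ∘ u2 ∘ u1

Every regrouping of m is equal, so read the u-inputs in written order.
m(u5, u4) unparenthesizes to u5 ∘ u4
m(m(u5, u4), u2) unparenthesizes to u5 ∘ u4 ∘ u2
m(u3, m(m(u5, u4), u2)) unparenthesizes to u3 ∘ u5 ∘ u4 ∘ u2
m(m(u3, m(m(u5, u4), u2)), u1) unparenthesizes to u3 ∘ u5 ∘ u4 ∘ u2 ∘ u1


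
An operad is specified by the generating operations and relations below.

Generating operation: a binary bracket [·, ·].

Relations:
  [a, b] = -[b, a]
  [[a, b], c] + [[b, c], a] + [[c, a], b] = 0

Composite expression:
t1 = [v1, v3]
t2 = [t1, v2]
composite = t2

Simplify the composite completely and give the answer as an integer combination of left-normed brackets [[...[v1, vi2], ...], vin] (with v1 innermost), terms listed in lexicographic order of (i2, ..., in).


[[v1, v3], v2]

In the tensor algebra, words opening v1 carry the v1-anchored form.
Composite bracket: [[v1, v3], v2]
Expanding via [a, b] = ab - ba: 4 signed words (2^2 = 4).
Coefficients come from the v1-initial words:
  sign of v1v3v2 is +1, so it contributes +[[v1, v3], v2]


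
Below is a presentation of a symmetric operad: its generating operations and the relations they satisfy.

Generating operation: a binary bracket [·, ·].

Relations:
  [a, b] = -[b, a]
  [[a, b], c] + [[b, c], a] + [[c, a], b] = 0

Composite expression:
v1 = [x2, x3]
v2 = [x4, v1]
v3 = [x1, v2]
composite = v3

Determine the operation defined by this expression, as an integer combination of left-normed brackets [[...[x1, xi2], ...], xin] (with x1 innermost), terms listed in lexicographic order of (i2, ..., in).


-[[[x1, x2], x3], x4] + [[[x1, x3], x2], x4] + [[[x1, x4], x2], x3] - [[[x1, x4], x3], x2]

Skip Jacobi rewriting: expand, keep x1-initial words, read off terms.
Composite bracket: [x1, [x4, [x2, x3]]]
Expanding via [a, b] = ab - ba: 8 signed words (2^3 = 8).
Words beginning with x1 determine it all:
  sign of x1x2x3x4 is -1, so it contributes -[[[x1, x2], x3], x4]
  sign of x1x3x2x4 is +1, so it contributes +[[[x1, x3], x2], x4]
  sign of x1x4x2x3 is +1, so it contributes +[[[x1, x4], x2], x3]
  sign of x1x4x3x2 is -1, so it contributes -[[[x1, x4], x3], x2]


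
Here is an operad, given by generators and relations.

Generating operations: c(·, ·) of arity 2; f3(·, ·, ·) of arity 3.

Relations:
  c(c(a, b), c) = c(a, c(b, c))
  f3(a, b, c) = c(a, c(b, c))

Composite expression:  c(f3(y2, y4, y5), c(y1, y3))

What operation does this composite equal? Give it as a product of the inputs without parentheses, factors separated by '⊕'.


y2 ⊕ y4 ⊕ y5 ⊕ y1 ⊕ y3

The c-tree's shape is irrelevant; the y-reading-order decides.
f3(y2, y4, y5) collapses to y2 ⊕ y4 ⊕ y5
c(y1, y3) collapses to y1 ⊕ y3
c(f3(y2, y4, y5), c(y1, y3)) collapses to y2 ⊕ y4 ⊕ y5 ⊕ y1 ⊕ y3
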